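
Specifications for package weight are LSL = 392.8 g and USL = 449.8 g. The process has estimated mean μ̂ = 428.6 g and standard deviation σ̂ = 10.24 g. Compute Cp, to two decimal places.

Cp = (USL − LSL) / (6σ̂) = (449.8 − 392.8) / (6 × 10.24) = 57.0000 / 61.4400 = 0.9277

0.93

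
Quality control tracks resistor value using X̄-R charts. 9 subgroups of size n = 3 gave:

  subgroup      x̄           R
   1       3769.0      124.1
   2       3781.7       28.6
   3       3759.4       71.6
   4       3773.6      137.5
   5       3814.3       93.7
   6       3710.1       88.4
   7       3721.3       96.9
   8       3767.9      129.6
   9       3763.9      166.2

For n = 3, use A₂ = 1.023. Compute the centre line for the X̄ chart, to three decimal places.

X̄̄ = (3769.0 + 3781.7 + 3759.4 + 3773.6 + 3814.3 + 3710.1 + 3721.3 + 3767.9 + 3763.9) / 9 = 33861.2000 / 9 = 3762.3556
CL = X̄̄ = 3762.3556

3762.356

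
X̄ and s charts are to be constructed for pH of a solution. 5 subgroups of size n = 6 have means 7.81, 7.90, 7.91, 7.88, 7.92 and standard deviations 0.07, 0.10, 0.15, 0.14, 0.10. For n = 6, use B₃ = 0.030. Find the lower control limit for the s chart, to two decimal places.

s̄ = (0.07 + 0.10 + 0.15 + 0.14 + 0.10) / 5 = 0.1120
LCL_s = B₃·s̄ = 0.030 × 0.1120 = 0.0034

0.00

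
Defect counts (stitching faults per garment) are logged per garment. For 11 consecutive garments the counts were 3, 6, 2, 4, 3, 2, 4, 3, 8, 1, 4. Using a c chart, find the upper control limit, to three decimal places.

9.357

c̄ = (3 + 6 + 2 + 4 + 3 + 2 + 4 + 3 + 8 + 1 + 4) / 11 = 40 / 11 = 3.6364
UCL = c̄ + 3√c̄ = 3.6364 + 3 × √3.6364 = 3.6364 + 3 × 1.9069 = 9.3571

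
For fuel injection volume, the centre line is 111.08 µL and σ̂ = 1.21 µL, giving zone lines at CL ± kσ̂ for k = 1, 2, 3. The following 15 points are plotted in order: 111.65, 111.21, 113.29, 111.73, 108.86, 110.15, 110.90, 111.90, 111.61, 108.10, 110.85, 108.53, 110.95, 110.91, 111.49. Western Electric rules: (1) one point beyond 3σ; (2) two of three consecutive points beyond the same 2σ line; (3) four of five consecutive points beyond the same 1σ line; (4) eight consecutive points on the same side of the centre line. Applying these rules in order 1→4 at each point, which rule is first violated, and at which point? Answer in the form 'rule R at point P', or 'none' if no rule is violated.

Zone of each point (C = within 1σ̂, B = 1σ̂–2σ̂, A = 2σ̂–3σ̂, * = beyond 3σ̂; sign = side of CL): 1:+C, 2:+C, 3:+B, 4:+C, 5:-B, 6:-C, 7:-C, 8:+C, 9:+C, 10:-A, 11:-C, 12:-A, 13:-C, 14:-C, 15:+C
Rule 2 (two of three consecutive points beyond the same 2σ limit) is satisfied at point 12.

rule 2 at point 12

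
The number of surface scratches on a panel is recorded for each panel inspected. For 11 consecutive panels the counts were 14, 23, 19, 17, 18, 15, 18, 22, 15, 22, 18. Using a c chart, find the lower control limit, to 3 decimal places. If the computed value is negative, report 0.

5.449

c̄ = (14 + 23 + 19 + 17 + 18 + 15 + 18 + 22 + 15 + 22 + 18) / 11 = 201 / 11 = 18.2727
LCL = c̄ − 3√c̄ = 18.2727 − 3 × 4.2747 = 5.4487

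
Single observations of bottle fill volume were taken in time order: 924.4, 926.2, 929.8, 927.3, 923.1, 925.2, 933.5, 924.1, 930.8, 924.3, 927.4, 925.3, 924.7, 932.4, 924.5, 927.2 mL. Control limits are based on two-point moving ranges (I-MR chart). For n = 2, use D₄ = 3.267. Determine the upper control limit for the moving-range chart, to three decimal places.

Moving ranges: 1.8, 3.6, 2.5, 4.2, 2.1, 8.3, 9.4, 6.7, 6.5, 3.1, 2.1, 0.6, 7.7, 7.9, 2.7; M̄R̄ = 69.2000 / 15 = 4.6133
UCL_MR = D₄·M̄R̄ = 3.267 × 4.6133 = 15.0718

15.072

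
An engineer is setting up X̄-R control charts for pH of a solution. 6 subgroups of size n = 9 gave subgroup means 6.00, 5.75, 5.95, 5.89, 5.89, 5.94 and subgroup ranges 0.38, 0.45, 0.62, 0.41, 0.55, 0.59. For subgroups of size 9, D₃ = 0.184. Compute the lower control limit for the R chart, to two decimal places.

0.09

R̄ = (0.38 + 0.45 + 0.62 + 0.41 + 0.55 + 0.59) / 6 = 3.0000 / 6 = 0.5000
LCL_R = D₃·R̄ = 0.184 × 0.5000 = 0.0920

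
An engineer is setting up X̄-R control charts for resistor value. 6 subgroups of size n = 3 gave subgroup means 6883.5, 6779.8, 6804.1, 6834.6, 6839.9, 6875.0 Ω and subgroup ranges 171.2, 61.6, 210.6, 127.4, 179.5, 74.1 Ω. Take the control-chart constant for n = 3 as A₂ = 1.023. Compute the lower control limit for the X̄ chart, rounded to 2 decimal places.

X̄̄ = (6883.5 + 6779.8 + 6804.1 + 6834.6 + 6839.9 + 6875.0) / 6 = 41016.9000 / 6 = 6836.1500
R̄ = (171.2 + 61.6 + 210.6 + 127.4 + 179.5 + 74.1) / 6 = 824.4000 / 6 = 137.4000
LCL = X̄̄ − A₂·R̄ = 6836.1500 − 1.023 × 137.4000 = 6695.5898

6695.59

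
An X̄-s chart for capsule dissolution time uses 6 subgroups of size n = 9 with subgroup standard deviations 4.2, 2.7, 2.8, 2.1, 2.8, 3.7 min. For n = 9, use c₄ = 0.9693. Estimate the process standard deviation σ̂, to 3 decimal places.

s̄ = (4.2 + 2.7 + 2.8 + 2.1 + 2.8 + 3.7) / 6 = 3.0500
σ̂ = s̄ / c₄ = 3.0500 / 0.9693 = 3.1466

3.147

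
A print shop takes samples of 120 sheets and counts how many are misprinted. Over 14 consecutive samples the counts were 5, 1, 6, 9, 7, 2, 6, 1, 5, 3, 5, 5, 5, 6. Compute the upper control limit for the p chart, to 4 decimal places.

p̄ = Σdᵢ / (k·n) = 66 / (14 × 120) = 0.03929
UCL = p̄ + 3·√(p̄(1−p̄)/n) = 0.03929 + 3 × √(0.03929×0.96071/120) = 0.03929 + 3 × 0.01773 = 0.09249

0.0925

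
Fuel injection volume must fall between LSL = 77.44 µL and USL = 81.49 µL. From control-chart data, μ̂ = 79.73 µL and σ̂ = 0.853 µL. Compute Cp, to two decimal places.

Cp = (USL − LSL) / (6σ̂) = (81.49 − 77.44) / (6 × 0.853) = 4.0500 / 5.1180 = 0.7913

0.79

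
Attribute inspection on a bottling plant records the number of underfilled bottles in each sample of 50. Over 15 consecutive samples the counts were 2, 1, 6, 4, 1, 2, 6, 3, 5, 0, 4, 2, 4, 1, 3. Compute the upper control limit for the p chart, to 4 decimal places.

p̄ = Σdᵢ / (k·n) = 44 / (15 × 50) = 0.05867
UCL = p̄ + 3·√(p̄(1−p̄)/n) = 0.05867 + 3 × √(0.05867×0.94133/50) = 0.05867 + 3 × 0.03323 = 0.15837

0.1584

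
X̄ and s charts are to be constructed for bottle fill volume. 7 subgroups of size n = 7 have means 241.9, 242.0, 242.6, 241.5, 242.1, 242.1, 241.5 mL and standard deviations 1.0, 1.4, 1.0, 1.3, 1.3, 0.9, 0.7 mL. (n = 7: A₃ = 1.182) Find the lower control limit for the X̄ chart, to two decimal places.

X̄̄ = (241.9 + 242.0 + 242.6 + 241.5 + 242.1 + 242.1 + 241.5) / 7 = 241.9571
s̄ = (1.0 + 1.4 + 1.0 + 1.3 + 1.3 + 0.9 + 0.7) / 7 = 1.0857
LCL = X̄̄ − A₃·s̄ = 241.9571 − 1.182 × 1.0857 = 240.6738

240.67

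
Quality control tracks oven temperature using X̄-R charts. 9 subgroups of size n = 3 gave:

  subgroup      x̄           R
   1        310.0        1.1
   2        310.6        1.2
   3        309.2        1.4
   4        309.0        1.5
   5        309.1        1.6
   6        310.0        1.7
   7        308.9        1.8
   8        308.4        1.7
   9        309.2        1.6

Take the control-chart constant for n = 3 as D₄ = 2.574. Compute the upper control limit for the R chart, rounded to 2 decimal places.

R̄ = (1.1 + 1.2 + 1.4 + 1.5 + 1.6 + 1.7 + 1.8 + 1.7 + 1.6) / 9 = 13.6000 / 9 = 1.5111
UCL_R = D₄·R̄ = 2.574 × 1.5111 = 3.8896

3.89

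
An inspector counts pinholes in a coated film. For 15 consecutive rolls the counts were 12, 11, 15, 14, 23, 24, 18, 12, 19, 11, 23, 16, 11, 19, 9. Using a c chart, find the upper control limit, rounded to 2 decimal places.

c̄ = (12 + 11 + 15 + 14 + 23 + 24 + 18 + 12 + 19 + 11 + 23 + 16 + 11 + 19 + 9) / 15 = 237 / 15 = 15.8000
UCL = c̄ + 3√c̄ = 15.8000 + 3 × √15.8000 = 15.8000 + 3 × 3.9749 = 27.7248

27.72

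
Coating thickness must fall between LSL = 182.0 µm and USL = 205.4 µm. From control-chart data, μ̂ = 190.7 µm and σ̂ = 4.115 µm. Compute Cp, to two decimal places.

0.95

Cp = (USL − LSL) / (6σ̂) = (205.4 − 182.0) / (6 × 4.115) = 23.4000 / 24.6900 = 0.9478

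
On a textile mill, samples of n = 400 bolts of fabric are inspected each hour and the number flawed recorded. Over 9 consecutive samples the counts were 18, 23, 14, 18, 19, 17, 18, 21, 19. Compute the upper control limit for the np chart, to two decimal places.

p̄ = Σdᵢ / (k·n) = 167 / (9 × 400) = 0.04639
UCL = np̄ + 3·√(np̄(1−p̄)) = 18.5556 + 3 × √(18.5556×0.95361) = 18.5556 + 3 × 4.2065 = 31.1751

31.18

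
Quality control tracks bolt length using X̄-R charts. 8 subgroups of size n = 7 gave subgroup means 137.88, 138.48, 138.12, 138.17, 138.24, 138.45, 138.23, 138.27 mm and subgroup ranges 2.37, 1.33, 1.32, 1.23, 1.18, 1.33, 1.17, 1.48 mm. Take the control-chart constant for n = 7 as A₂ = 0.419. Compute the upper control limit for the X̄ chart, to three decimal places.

X̄̄ = (137.88 + 138.48 + 138.12 + 138.17 + 138.24 + 138.45 + 138.23 + 138.27) / 8 = 1105.8400 / 8 = 138.2300
R̄ = (2.37 + 1.33 + 1.32 + 1.23 + 1.18 + 1.33 + 1.17 + 1.48) / 8 = 11.4100 / 8 = 1.4263
UCL = X̄̄ + A₂·R̄ = 138.2300 + 0.419 × 1.4263 = 138.8276

138.828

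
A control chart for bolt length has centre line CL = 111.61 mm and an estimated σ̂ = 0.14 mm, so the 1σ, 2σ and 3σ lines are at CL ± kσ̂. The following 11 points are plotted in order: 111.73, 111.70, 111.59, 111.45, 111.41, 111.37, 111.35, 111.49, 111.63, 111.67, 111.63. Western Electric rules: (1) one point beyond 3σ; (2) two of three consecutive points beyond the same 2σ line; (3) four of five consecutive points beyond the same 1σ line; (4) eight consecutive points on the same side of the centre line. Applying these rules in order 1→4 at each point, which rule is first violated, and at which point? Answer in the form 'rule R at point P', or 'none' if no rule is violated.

rule 3 at point 7

Zone of each point (C = within 1σ̂, B = 1σ̂–2σ̂, A = 2σ̂–3σ̂, * = beyond 3σ̂; sign = side of CL): 1:+C, 2:+C, 3:-C, 4:-B, 5:-B, 6:-B, 7:-B, 8:-C, 9:+C, 10:+C, 11:+C
Rule 3 (four of five consecutive points beyond the same 1σ limit) is satisfied at point 7.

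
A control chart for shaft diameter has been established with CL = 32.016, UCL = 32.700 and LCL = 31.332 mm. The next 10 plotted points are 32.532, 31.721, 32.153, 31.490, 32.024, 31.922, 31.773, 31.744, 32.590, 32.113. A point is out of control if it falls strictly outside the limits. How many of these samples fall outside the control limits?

All 10 points lie within [31.332, 32.700].

0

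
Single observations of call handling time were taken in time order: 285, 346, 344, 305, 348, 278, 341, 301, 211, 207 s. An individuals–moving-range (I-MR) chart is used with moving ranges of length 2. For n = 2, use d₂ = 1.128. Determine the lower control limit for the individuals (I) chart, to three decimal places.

X̄ = (285 + 346 + 344 + 305 + 348 + 278 + 341 + 301 + 211 + 207) / 10 = 296.6000
Moving ranges: 61, 2, 39, 43, 70, 63, 40, 90, 4; M̄R̄ = 412.0000 / 9 = 45.7778
LCL = X̄ − 3·M̄R̄/d₂ = 296.6000 − 3 × 45.7778 / 1.128 = 174.8506

174.851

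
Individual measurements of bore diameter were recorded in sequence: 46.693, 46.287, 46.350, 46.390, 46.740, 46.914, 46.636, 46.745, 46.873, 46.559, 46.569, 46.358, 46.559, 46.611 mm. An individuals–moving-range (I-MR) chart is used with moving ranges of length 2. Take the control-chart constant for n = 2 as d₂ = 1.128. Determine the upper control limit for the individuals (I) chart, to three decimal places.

X̄ = (46.693 + 46.287 + 46.350 + 46.390 + 46.740 + 46.914 + 46.636 + 46.745 + 46.873 + 46.559 + 46.569 + 46.358 + 46.559 + 46.611) / 14 = 46.5917
Moving ranges: 0.406, 0.063, 0.040, 0.350, 0.174, 0.278, 0.109, 0.128, 0.314, 0.010, 0.211, 0.201, 0.052; M̄R̄ = 2.3360 / 13 = 0.1797
UCL = X̄ + 3·M̄R̄/d₂ = 46.5917 + 3 × 0.1797 / 1.128 = 47.0696

47.070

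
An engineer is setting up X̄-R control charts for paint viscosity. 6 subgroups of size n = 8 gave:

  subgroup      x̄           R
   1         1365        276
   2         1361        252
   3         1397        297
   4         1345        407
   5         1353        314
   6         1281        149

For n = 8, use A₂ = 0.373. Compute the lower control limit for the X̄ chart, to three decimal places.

X̄̄ = (1365 + 1361 + 1397 + 1345 + 1353 + 1281) / 6 = 8102.0000 / 6 = 1350.3333
R̄ = (276 + 252 + 297 + 407 + 314 + 149) / 6 = 1695.0000 / 6 = 282.5000
LCL = X̄̄ − A₂·R̄ = 1350.3333 − 0.373 × 282.5000 = 1244.9608

1244.961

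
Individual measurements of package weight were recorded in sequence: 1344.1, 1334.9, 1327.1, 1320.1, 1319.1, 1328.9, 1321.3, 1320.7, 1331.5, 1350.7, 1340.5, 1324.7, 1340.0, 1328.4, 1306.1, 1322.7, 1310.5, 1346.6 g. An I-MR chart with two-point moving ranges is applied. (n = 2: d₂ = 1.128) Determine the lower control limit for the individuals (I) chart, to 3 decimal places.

X̄ = (1344.1 + 1334.9 + 1327.1 + 1320.1 + 1319.1 + 1328.9 + 1321.3 + 1320.7 + 1331.5 + 1350.7 + 1340.5 + 1324.7 + 1340.0 + 1328.4 + 1306.1 + 1322.7 + 1310.5 + 1346.6) / 18 = 1328.7722
Moving ranges: 9.2, 7.8, 7.0, 1.0, 9.8, 7.6, 0.6, 10.8, 19.2, 10.2, 15.8, 15.3, 11.6, 22.3, 16.6, 12.2, 36.1; M̄R̄ = 213.1000 / 17 = 12.5353
LCL = X̄ − 3·M̄R̄/d₂ = 1328.7722 − 3 × 12.5353 / 1.128 = 1295.4337

1295.434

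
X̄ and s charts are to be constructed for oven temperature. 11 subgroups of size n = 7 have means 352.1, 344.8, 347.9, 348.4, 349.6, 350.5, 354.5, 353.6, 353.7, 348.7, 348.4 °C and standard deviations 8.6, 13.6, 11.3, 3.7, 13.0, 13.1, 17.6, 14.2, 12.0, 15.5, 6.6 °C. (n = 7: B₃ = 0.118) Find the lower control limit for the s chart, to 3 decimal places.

s̄ = (8.6 + 13.6 + 11.3 + 3.7 + 13.0 + 13.1 + 17.6 + 14.2 + 12.0 + 15.5 + 6.6) / 11 = 11.7455
LCL_s = B₃·s̄ = 0.118 × 11.7455 = 1.3860

1.386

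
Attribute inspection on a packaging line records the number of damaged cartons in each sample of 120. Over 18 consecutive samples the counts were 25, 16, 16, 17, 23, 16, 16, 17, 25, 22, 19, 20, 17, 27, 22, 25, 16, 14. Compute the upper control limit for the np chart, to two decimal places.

31.76

p̄ = Σdᵢ / (k·n) = 353 / (18 × 120) = 0.16343
UCL = np̄ + 3·√(np̄(1−p̄)) = 19.6111 + 3 × √(19.6111×0.83657) = 19.6111 + 3 × 4.0505 = 31.7625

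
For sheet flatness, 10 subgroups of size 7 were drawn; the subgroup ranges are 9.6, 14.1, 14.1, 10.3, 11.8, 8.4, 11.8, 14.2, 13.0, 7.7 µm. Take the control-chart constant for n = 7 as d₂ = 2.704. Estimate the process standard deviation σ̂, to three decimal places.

R̄ = (9.6 + 14.1 + 14.1 + 10.3 + 11.8 + 8.4 + 11.8 + 14.2 + 13.0 + 7.7) / 10 = 11.5000
σ̂ = R̄ / d₂ = 11.5000 / 2.704 = 4.2530

4.253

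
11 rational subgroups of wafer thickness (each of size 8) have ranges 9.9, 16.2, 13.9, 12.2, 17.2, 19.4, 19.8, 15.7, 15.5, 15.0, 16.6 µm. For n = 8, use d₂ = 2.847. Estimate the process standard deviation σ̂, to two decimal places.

5.47

R̄ = (9.9 + 16.2 + 13.9 + 12.2 + 17.2 + 19.4 + 19.8 + 15.7 + 15.5 + 15.0 + 16.6) / 11 = 15.5818
σ̂ = R̄ / d₂ = 15.5818 / 2.847 = 5.4731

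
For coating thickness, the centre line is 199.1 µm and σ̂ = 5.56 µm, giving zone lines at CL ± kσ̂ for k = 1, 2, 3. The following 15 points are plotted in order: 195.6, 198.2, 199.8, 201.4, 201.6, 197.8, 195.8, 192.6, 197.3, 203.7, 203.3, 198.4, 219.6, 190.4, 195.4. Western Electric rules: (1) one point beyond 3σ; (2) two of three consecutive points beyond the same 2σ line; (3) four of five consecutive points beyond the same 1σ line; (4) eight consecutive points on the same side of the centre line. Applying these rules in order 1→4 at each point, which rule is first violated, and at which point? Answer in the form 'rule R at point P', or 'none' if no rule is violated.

rule 1 at point 13

Zone of each point (C = within 1σ̂, B = 1σ̂–2σ̂, A = 2σ̂–3σ̂, * = beyond 3σ̂; sign = side of CL): 1:-C, 2:-C, 3:+C, 4:+C, 5:+C, 6:-C, 7:-C, 8:-B, 9:-C, 10:+C, 11:+C, 12:-C, 13:+*, 14:-B, 15:-C
Rule 1 (one point beyond the 3σ limits) is satisfied at point 13.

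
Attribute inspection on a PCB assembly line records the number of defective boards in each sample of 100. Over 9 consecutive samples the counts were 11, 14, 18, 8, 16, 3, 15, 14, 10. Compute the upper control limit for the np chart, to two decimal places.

p̄ = Σdᵢ / (k·n) = 109 / (9 × 100) = 0.12111
UCL = np̄ + 3·√(np̄(1−p̄)) = 12.1111 + 3 × √(12.1111×0.87889) = 12.1111 + 3 × 3.2626 = 21.8988

21.90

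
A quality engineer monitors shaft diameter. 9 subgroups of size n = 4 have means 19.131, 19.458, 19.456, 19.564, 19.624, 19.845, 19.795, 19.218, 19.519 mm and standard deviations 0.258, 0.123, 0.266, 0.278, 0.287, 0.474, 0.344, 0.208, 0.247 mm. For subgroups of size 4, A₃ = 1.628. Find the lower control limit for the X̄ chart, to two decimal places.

19.06

X̄̄ = (19.131 + 19.458 + 19.456 + 19.564 + 19.624 + 19.845 + 19.795 + 19.218 + 19.519) / 9 = 19.5122
s̄ = (0.258 + 0.123 + 0.266 + 0.278 + 0.287 + 0.474 + 0.344 + 0.208 + 0.247) / 9 = 0.2761
LCL = X̄̄ − A₃·s̄ = 19.5122 − 1.628 × 0.2761 = 19.0627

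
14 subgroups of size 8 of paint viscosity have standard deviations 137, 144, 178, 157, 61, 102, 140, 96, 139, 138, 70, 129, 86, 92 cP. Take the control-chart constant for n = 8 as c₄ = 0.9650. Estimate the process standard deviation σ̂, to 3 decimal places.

123.538

s̄ = (137 + 144 + 178 + 157 + 61 + 102 + 140 + 96 + 139 + 138 + 70 + 129 + 86 + 92) / 14 = 119.2143
σ̂ = s̄ / c₄ = 119.2143 / 0.9650 = 123.5381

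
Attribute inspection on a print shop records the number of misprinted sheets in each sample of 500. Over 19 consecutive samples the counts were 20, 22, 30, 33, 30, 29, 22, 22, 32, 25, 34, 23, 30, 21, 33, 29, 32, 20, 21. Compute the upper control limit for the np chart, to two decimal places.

41.83

p̄ = Σdᵢ / (k·n) = 508 / (19 × 500) = 0.05347
UCL = np̄ + 3·√(np̄(1−p̄)) = 26.7368 + 3 × √(26.7368×0.94653) = 26.7368 + 3 × 5.0306 = 41.8287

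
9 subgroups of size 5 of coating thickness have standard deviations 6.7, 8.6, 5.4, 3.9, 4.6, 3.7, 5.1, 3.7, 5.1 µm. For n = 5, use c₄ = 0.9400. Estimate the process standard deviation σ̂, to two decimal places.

5.53

s̄ = (6.7 + 8.6 + 5.4 + 3.9 + 4.6 + 3.7 + 5.1 + 3.7 + 5.1) / 9 = 5.2000
σ̂ = s̄ / c₄ = 5.2000 / 0.9400 = 5.5319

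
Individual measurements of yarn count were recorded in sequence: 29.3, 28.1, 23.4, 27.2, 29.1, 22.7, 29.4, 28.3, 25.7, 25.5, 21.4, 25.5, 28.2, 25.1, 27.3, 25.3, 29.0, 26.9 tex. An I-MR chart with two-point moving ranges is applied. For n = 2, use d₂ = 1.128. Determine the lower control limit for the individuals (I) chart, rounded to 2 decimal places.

18.29

X̄ = (29.3 + 28.1 + 23.4 + 27.2 + 29.1 + 22.7 + 29.4 + 28.3 + 25.7 + 25.5 + 21.4 + 25.5 + 28.2 + 25.1 + 27.3 + 25.3 + 29.0 + 26.9) / 18 = 26.5222
Moving ranges: 1.2, 4.7, 3.8, 1.9, 6.4, 6.7, 1.1, 2.6, 0.2, 4.1, 4.1, 2.7, 3.1, 2.2, 2.0, 3.7, 2.1; M̄R̄ = 52.6000 / 17 = 3.0941
LCL = X̄ − 3·M̄R̄/d₂ = 26.5222 − 3 × 3.0941 / 1.128 = 18.2932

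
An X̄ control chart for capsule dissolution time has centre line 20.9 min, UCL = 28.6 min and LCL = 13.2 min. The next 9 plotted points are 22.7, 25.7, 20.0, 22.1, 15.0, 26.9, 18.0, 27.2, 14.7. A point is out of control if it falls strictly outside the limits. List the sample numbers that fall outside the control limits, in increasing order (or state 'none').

All 9 points lie within [13.2, 28.6].

none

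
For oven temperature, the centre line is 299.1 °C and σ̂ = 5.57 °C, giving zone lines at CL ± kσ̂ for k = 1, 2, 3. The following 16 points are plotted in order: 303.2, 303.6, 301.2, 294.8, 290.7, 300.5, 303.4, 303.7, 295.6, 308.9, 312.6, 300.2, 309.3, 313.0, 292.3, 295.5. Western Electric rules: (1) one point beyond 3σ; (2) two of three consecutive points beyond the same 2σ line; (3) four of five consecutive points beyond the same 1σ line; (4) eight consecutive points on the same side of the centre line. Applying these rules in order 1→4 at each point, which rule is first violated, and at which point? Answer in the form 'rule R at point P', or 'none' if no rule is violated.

Zone of each point (C = within 1σ̂, B = 1σ̂–2σ̂, A = 2σ̂–3σ̂, * = beyond 3σ̂; sign = side of CL): 1:+C, 2:+C, 3:+C, 4:-C, 5:-B, 6:+C, 7:+C, 8:+C, 9:-C, 10:+B, 11:+A, 12:+C, 13:+B, 14:+A, 15:-B, 16:-C
Rule 3 (four of five consecutive points beyond the same 1σ limit) is satisfied at point 14.

rule 3 at point 14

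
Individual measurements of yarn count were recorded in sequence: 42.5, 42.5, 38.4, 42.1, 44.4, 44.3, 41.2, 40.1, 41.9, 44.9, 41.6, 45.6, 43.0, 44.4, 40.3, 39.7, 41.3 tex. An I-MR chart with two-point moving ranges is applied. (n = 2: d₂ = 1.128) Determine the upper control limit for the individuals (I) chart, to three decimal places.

48.364

X̄ = (42.5 + 42.5 + 38.4 + 42.1 + 44.4 + 44.3 + 41.2 + 40.1 + 41.9 + 44.9 + 41.6 + 45.6 + 43.0 + 44.4 + 40.3 + 39.7 + 41.3) / 17 = 42.2471
Moving ranges: 0.0, 4.1, 3.7, 2.3, 0.1, 3.1, 1.1, 1.8, 3.0, 3.3, 4.0, 2.6, 1.4, 4.1, 0.6, 1.6; M̄R̄ = 36.8000 / 16 = 2.3000
UCL = X̄ + 3·M̄R̄/d₂ = 42.2471 + 3 × 2.3000 / 1.128 = 48.3641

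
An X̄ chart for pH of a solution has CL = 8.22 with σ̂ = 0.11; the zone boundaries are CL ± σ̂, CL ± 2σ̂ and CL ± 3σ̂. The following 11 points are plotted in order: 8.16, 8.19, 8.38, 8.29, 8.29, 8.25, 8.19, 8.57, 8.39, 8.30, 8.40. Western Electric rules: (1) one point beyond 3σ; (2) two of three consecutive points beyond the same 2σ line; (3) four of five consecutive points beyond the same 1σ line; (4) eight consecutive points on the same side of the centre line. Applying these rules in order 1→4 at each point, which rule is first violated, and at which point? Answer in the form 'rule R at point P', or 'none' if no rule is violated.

rule 1 at point 8

Zone of each point (C = within 1σ̂, B = 1σ̂–2σ̂, A = 2σ̂–3σ̂, * = beyond 3σ̂; sign = side of CL): 1:-C, 2:-C, 3:+B, 4:+C, 5:+C, 6:+C, 7:-C, 8:+*, 9:+B, 10:+C, 11:+B
Rule 1 (one point beyond the 3σ limits) is satisfied at point 8.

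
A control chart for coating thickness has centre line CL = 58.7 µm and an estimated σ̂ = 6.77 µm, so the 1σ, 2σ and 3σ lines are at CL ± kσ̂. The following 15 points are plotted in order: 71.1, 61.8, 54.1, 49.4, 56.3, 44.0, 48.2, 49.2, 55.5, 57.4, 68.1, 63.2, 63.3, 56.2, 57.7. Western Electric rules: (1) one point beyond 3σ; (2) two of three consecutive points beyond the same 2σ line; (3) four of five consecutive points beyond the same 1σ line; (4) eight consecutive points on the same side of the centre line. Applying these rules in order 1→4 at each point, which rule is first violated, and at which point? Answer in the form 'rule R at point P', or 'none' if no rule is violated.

Zone of each point (C = within 1σ̂, B = 1σ̂–2σ̂, A = 2σ̂–3σ̂, * = beyond 3σ̂; sign = side of CL): 1:+B, 2:+C, 3:-C, 4:-B, 5:-C, 6:-A, 7:-B, 8:-B, 9:-C, 10:-C, 11:+B, 12:+C, 13:+C, 14:-C, 15:-C
Rule 3 (four of five consecutive points beyond the same 1σ limit) is satisfied at point 8.

rule 3 at point 8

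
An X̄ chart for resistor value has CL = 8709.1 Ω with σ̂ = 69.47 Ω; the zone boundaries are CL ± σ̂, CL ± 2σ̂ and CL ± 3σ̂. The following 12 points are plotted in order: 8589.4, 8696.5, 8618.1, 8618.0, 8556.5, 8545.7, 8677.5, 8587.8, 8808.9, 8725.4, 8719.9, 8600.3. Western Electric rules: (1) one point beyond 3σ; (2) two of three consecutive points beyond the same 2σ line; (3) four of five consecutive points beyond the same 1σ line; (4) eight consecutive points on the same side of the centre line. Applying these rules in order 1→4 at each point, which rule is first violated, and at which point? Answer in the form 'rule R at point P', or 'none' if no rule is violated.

Zone of each point (C = within 1σ̂, B = 1σ̂–2σ̂, A = 2σ̂–3σ̂, * = beyond 3σ̂; sign = side of CL): 1:-B, 2:-C, 3:-B, 4:-B, 5:-A, 6:-A, 7:-C, 8:-B, 9:+B, 10:+C, 11:+C, 12:-B
Rule 3 (four of five consecutive points beyond the same 1σ limit) is satisfied at point 5.

rule 3 at point 5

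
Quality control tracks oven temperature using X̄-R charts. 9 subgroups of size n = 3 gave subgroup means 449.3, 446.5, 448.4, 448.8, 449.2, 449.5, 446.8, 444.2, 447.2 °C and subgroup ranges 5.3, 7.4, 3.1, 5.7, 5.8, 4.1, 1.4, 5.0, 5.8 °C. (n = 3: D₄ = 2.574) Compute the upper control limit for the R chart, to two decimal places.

12.47

R̄ = (5.3 + 7.4 + 3.1 + 5.7 + 5.8 + 4.1 + 1.4 + 5.0 + 5.8) / 9 = 43.6000 / 9 = 4.8444
UCL_R = D₄·R̄ = 2.574 × 4.8444 = 12.4696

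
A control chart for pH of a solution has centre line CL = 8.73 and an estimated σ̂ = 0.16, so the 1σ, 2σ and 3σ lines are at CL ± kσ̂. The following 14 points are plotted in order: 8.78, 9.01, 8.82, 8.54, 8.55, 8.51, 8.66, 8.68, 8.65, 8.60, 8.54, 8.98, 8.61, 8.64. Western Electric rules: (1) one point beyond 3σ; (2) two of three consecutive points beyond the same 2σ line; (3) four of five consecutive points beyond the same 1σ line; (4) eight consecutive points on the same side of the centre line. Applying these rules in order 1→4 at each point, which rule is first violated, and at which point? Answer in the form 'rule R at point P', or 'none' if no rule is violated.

rule 4 at point 11

Zone of each point (C = within 1σ̂, B = 1σ̂–2σ̂, A = 2σ̂–3σ̂, * = beyond 3σ̂; sign = side of CL): 1:+C, 2:+B, 3:+C, 4:-B, 5:-B, 6:-B, 7:-C, 8:-C, 9:-C, 10:-C, 11:-B, 12:+B, 13:-C, 14:-C
Rule 4 (eight consecutive points on the same side of the centre line) is satisfied at point 11.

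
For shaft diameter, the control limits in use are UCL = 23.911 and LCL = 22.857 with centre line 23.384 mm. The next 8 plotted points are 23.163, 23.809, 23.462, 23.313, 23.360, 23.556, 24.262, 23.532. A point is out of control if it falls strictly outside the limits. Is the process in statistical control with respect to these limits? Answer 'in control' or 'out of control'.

out of control

Compare each point to [22.857, 23.911]: sample 7 = 24.262 > UCL.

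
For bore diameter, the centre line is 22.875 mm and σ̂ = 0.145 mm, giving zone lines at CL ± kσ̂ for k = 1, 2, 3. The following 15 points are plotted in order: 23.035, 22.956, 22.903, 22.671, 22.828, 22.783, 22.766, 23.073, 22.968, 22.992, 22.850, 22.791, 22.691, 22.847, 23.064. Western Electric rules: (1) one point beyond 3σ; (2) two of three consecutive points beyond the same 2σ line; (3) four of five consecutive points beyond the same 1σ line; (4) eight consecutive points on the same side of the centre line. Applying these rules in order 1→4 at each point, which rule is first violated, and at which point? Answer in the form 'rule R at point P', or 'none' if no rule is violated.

none

Zone of each point (C = within 1σ̂, B = 1σ̂–2σ̂, A = 2σ̂–3σ̂, * = beyond 3σ̂; sign = side of CL): 1:+B, 2:+C, 3:+C, 4:-B, 5:-C, 6:-C, 7:-C, 8:+B, 9:+C, 10:+C, 11:-C, 12:-C, 13:-B, 14:-C, 15:+B
No rule fires across all 15 points.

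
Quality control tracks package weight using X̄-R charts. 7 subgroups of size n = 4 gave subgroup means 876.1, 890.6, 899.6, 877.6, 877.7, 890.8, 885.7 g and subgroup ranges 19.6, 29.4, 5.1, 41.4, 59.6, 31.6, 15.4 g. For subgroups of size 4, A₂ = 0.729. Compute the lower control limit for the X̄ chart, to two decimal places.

X̄̄ = (876.1 + 890.6 + 899.6 + 877.6 + 877.7 + 890.8 + 885.7) / 7 = 6198.1000 / 7 = 885.4429
R̄ = (19.6 + 29.4 + 5.1 + 41.4 + 59.6 + 31.6 + 15.4) / 7 = 202.1000 / 7 = 28.8714
LCL = X̄̄ − A₂·R̄ = 885.4429 − 0.729 × 28.8714 = 864.3956

864.40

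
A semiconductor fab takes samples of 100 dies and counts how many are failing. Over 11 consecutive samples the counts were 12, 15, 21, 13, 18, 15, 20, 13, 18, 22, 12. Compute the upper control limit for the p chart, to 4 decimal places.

p̄ = Σdᵢ / (k·n) = 179 / (11 × 100) = 0.16273
UCL = p̄ + 3·√(p̄(1−p̄)/n) = 0.16273 + 3 × √(0.16273×0.83727/100) = 0.16273 + 3 × 0.03691 = 0.27346

0.2735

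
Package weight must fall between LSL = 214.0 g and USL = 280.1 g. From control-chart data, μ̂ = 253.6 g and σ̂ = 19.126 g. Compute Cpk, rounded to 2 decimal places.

Cpu = (USL − μ̂) / (3σ̂) = (280.1 − 253.6) / (3 × 19.126) = 0.4618; Cpl = (μ̂ − LSL) / (3σ̂) = (253.6 − 214.0) / (3 × 19.126) = 0.6902; Cpk = min(Cpu, Cpl) = 0.4618

0.46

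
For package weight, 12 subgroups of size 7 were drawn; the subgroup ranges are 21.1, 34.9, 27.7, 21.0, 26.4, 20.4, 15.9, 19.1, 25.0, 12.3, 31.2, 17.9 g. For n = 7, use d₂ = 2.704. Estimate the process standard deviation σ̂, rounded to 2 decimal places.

8.41

R̄ = (21.1 + 34.9 + 27.7 + 21.0 + 26.4 + 20.4 + 15.9 + 19.1 + 25.0 + 12.3 + 31.2 + 17.9) / 12 = 22.7417
σ̂ = R̄ / d₂ = 22.7417 / 2.704 = 8.4104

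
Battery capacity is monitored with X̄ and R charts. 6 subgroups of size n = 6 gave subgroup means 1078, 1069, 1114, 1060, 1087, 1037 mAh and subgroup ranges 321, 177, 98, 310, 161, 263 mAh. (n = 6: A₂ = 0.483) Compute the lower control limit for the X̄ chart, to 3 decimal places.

X̄̄ = (1078 + 1069 + 1114 + 1060 + 1087 + 1037) / 6 = 6445.0000 / 6 = 1074.1667
R̄ = (321 + 177 + 98 + 310 + 161 + 263) / 6 = 1330.0000 / 6 = 221.6667
LCL = X̄̄ − A₂·R̄ = 1074.1667 − 0.483 × 221.6667 = 967.1017

967.102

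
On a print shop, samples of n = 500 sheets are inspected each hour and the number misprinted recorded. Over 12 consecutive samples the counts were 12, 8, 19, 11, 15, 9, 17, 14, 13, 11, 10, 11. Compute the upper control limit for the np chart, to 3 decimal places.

22.973

p̄ = Σdᵢ / (k·n) = 150 / (12 × 500) = 0.02500
UCL = np̄ + 3·√(np̄(1−p̄)) = 12.5000 + 3 × √(12.5000×0.97500) = 12.5000 + 3 × 3.4911 = 22.9732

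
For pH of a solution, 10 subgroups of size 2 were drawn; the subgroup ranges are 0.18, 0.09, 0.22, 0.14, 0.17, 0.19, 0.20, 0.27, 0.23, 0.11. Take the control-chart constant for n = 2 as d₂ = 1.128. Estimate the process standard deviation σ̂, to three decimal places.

R̄ = (0.18 + 0.09 + 0.22 + 0.14 + 0.17 + 0.19 + 0.20 + 0.27 + 0.23 + 0.11) / 10 = 0.1800
σ̂ = R̄ / d₂ = 0.1800 / 1.128 = 0.1596

0.160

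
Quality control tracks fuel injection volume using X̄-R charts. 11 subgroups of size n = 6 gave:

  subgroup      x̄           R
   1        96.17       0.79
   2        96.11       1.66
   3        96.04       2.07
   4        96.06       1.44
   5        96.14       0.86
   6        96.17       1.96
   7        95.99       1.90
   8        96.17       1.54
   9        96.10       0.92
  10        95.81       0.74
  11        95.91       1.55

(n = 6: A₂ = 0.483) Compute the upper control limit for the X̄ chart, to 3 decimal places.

X̄̄ = (96.17 + 96.11 + 96.04 + 96.06 + 96.14 + 96.17 + 95.99 + 96.17 + 96.10 + 95.81 + 95.91) / 11 = 1056.6700 / 11 = 96.0609
R̄ = (0.79 + 1.66 + 2.07 + 1.44 + 0.86 + 1.96 + 1.90 + 1.54 + 0.92 + 0.74 + 1.55) / 11 = 15.4300 / 11 = 1.4027
UCL = X̄̄ + A₂·R̄ = 96.0609 + 0.483 × 1.4027 = 96.7384

96.738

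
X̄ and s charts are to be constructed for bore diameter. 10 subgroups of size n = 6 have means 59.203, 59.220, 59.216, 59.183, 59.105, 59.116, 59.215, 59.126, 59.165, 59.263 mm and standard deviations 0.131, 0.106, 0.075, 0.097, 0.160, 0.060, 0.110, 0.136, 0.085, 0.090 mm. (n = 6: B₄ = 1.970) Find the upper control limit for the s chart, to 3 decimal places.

s̄ = (0.131 + 0.106 + 0.075 + 0.097 + 0.160 + 0.060 + 0.110 + 0.136 + 0.085 + 0.090) / 10 = 0.1050
UCL_s = B₄·s̄ = 1.970 × 0.1050 = 0.2069

0.207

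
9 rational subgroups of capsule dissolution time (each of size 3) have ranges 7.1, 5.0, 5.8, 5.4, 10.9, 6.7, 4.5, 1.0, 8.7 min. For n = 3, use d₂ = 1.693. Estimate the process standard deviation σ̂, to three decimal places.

R̄ = (7.1 + 5.0 + 5.8 + 5.4 + 10.9 + 6.7 + 4.5 + 1.0 + 8.7) / 9 = 6.1222
σ̂ = R̄ / d₂ = 6.1222 / 1.693 = 3.6162

3.616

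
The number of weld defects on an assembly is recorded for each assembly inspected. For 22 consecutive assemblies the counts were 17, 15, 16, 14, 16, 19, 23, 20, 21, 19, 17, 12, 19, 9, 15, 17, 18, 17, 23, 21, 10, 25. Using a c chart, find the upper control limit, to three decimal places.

29.926

c̄ = (17 + 15 + 16 + 14 + 16 + 19 + 23 + 20 + 21 + 19 + 17 + 12 + 19 + 9 + 15 + 17 + 18 + 17 + 23 + 21 + 10 + 25) / 22 = 383 / 22 = 17.4091
UCL = c̄ + 3√c̄ = 17.4091 + 3 × √17.4091 = 17.4091 + 3 × 4.1724 = 29.9264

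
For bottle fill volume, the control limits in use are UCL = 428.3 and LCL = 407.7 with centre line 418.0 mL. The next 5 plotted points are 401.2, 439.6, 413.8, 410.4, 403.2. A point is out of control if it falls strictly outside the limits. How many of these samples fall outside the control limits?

Compare each point to [407.7, 428.3]: sample 1 = 401.2 < LCL; sample 2 = 439.6 > UCL; sample 5 = 403.2 < LCL.

3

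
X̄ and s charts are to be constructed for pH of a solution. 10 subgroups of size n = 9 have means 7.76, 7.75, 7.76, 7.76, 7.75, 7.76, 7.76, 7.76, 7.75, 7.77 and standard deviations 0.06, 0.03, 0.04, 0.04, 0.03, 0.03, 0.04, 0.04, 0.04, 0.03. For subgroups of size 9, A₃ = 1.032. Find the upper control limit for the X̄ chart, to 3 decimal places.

X̄̄ = (7.76 + 7.75 + 7.76 + 7.76 + 7.75 + 7.76 + 7.76 + 7.76 + 7.75 + 7.77) / 10 = 7.7580
s̄ = (0.06 + 0.03 + 0.04 + 0.04 + 0.03 + 0.03 + 0.04 + 0.04 + 0.04 + 0.03) / 10 = 0.0380
UCL = X̄̄ + A₃·s̄ = 7.7580 + 1.032 × 0.0380 = 7.7972

7.797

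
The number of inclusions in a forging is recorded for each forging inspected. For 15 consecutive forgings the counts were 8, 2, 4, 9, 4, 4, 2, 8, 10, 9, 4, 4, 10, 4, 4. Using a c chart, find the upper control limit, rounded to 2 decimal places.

12.92

c̄ = (8 + 2 + 4 + 9 + 4 + 4 + 2 + 8 + 10 + 9 + 4 + 4 + 10 + 4 + 4) / 15 = 86 / 15 = 5.7333
UCL = c̄ + 3√c̄ = 5.7333 + 3 × √5.7333 = 5.7333 + 3 × 2.3944 = 12.9166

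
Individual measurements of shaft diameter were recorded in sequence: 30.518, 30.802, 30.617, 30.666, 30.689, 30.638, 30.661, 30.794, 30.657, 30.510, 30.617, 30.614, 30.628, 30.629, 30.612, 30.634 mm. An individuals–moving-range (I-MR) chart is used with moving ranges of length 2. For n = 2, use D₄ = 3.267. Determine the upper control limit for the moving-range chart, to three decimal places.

0.260

Moving ranges: 0.284, 0.185, 0.049, 0.023, 0.051, 0.023, 0.133, 0.137, 0.147, 0.107, 0.003, 0.014, 0.001, 0.017, 0.022; M̄R̄ = 1.1960 / 15 = 0.0797
UCL_MR = D₄·M̄R̄ = 3.267 × 0.0797 = 0.2605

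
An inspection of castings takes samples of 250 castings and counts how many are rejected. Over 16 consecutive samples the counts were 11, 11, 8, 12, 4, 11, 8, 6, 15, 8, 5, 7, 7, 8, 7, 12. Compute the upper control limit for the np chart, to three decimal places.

p̄ = Σdᵢ / (k·n) = 140 / (16 × 250) = 0.03500
UCL = np̄ + 3·√(np̄(1−p̄)) = 8.7500 + 3 × √(8.7500×0.96500) = 8.7500 + 3 × 2.9058 = 17.4674

17.467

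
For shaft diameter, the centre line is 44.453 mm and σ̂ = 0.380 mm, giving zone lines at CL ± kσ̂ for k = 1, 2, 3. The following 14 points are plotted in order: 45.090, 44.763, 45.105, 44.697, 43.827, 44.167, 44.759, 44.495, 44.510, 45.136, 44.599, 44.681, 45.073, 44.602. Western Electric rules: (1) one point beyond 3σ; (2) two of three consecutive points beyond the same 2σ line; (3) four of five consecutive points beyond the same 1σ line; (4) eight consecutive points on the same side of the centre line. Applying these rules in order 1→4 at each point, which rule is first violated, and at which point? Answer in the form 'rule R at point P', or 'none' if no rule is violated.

rule 4 at point 14

Zone of each point (C = within 1σ̂, B = 1σ̂–2σ̂, A = 2σ̂–3σ̂, * = beyond 3σ̂; sign = side of CL): 1:+B, 2:+C, 3:+B, 4:+C, 5:-B, 6:-C, 7:+C, 8:+C, 9:+C, 10:+B, 11:+C, 12:+C, 13:+B, 14:+C
Rule 4 (eight consecutive points on the same side of the centre line) is satisfied at point 14.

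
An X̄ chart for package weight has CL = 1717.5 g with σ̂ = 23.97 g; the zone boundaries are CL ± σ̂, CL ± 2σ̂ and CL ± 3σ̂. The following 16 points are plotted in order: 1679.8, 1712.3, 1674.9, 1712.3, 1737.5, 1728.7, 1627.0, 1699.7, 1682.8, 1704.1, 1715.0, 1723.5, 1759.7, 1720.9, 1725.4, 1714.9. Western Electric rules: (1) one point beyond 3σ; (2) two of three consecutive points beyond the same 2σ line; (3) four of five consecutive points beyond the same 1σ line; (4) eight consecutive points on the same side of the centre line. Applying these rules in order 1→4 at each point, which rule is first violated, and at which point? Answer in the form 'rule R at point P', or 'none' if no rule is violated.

Zone of each point (C = within 1σ̂, B = 1σ̂–2σ̂, A = 2σ̂–3σ̂, * = beyond 3σ̂; sign = side of CL): 1:-B, 2:-C, 3:-B, 4:-C, 5:+C, 6:+C, 7:-*, 8:-C, 9:-B, 10:-C, 11:-C, 12:+C, 13:+B, 14:+C, 15:+C, 16:-C
Rule 1 (one point beyond the 3σ limits) is satisfied at point 7.

rule 1 at point 7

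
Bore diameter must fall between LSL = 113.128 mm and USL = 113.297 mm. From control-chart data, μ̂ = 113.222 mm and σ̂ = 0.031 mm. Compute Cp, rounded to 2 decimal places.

Cp = (USL − LSL) / (6σ̂) = (113.297 − 113.128) / (6 × 0.031) = 0.1690 / 0.1860 = 0.9086

0.91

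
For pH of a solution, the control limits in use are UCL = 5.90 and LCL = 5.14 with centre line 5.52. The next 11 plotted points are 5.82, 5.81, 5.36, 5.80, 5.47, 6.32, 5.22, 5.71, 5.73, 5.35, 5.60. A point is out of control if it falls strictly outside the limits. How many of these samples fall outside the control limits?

1

Compare each point to [5.14, 5.90]: sample 6 = 6.32 > UCL.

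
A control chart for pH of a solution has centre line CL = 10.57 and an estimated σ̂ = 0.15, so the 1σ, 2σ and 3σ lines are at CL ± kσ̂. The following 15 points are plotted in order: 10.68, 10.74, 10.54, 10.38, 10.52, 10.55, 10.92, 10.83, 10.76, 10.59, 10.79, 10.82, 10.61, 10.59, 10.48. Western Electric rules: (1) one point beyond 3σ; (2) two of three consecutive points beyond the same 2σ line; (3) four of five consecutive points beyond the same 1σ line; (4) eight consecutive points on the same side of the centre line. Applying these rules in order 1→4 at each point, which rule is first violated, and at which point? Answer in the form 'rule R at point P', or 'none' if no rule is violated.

rule 3 at point 11

Zone of each point (C = within 1σ̂, B = 1σ̂–2σ̂, A = 2σ̂–3σ̂, * = beyond 3σ̂; sign = side of CL): 1:+C, 2:+B, 3:-C, 4:-B, 5:-C, 6:-C, 7:+A, 8:+B, 9:+B, 10:+C, 11:+B, 12:+B, 13:+C, 14:+C, 15:-C
Rule 3 (four of five consecutive points beyond the same 1σ limit) is satisfied at point 11.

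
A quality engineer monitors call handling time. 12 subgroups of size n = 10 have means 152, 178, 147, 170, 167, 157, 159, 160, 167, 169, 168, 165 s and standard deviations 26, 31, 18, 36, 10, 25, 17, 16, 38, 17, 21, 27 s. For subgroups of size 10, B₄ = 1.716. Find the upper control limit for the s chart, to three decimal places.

s̄ = (26 + 31 + 18 + 36 + 10 + 25 + 17 + 16 + 38 + 17 + 21 + 27) / 12 = 23.5000
UCL_s = B₄·s̄ = 1.716 × 23.5000 = 40.3260

40.326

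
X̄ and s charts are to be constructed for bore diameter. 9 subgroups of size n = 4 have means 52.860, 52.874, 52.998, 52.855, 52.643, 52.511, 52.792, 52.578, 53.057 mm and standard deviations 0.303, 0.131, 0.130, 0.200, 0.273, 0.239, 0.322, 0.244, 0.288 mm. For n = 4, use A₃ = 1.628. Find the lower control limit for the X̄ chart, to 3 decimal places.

52.411

X̄̄ = (52.860 + 52.874 + 52.998 + 52.855 + 52.643 + 52.511 + 52.792 + 52.578 + 53.057) / 9 = 52.7964
s̄ = (0.303 + 0.131 + 0.130 + 0.200 + 0.273 + 0.239 + 0.322 + 0.244 + 0.288) / 9 = 0.2367
LCL = X̄̄ − A₃·s̄ = 52.7964 − 1.628 × 0.2367 = 52.4112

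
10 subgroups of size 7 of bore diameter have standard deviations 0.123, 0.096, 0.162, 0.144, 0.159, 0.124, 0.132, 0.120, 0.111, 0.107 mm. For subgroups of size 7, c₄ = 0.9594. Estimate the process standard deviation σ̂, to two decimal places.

0.13

s̄ = (0.123 + 0.096 + 0.162 + 0.144 + 0.159 + 0.124 + 0.132 + 0.120 + 0.111 + 0.107) / 10 = 0.1278
σ̂ = s̄ / c₄ = 0.1278 / 0.9594 = 0.1332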